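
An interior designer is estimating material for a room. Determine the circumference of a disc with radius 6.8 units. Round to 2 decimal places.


Shape: circle
Radius r = 6.8 units
Formula: C = 2 * pi * r
C = 2 * pi * 6.8
C = 13.6 * pi
C = 42.73
42.73 units


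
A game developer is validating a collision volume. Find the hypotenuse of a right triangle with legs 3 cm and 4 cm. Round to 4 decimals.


Shape: right triangle
Legs a = 3 cm, b = 4 cm
Formula: c = sqrt(a^2 + b^2)
a^2 = 9, b^2 = 16
a^2 + b^2 = 25
c = sqrt(25)
c = 5.0
5 cm


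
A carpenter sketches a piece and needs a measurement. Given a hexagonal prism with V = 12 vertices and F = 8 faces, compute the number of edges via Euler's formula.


Polyhedron: hexagonal prism
Euler's formula for convex polyhedra: V - E + F = 2
Given: V = 12 vertices and F = 8 faces
Solve for E:
E = V + F - 2 = 12 + 8 - 2 = 18
18 edges


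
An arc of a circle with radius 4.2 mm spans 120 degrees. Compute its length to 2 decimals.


Shape: circular arc
Radius r = 4.2 mm, Angle = 120 degrees
Formula: L = (angle/360) * 2 * pi * r
2 * pi * r = 8.4 * pi
L = (120/360) * 8.4 * pi
L = 2.8 * pi
L = 8.8
8.8 mm


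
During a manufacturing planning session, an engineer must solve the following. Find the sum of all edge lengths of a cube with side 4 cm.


Shape: cube
Side s = 4 cm
A cube has 12 edges, all equal.
Formula: total edge length = 12 * s
Total = 12 * 4
Total = 48
48 cm


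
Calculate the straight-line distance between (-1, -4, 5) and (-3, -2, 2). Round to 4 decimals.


3D distance between two points
P1 = (-1, -4, 5), P2 = (-3, -2, 2)
Formula: d = sqrt((x2-x1)^2 + (y2-y1)^2 + (z2-z1)^2)
dx = -3 - -1 = -2
dy = -2 - -4 = 2
dz = 2 - 5 = -3
dx^2 + dy^2 + dz^2 = 4 + 4 + 9 = 17
d = sqrt(17)
d = 4.1231
4.1231 units


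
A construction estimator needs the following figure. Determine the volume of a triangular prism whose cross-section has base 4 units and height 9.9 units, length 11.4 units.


Shape: triangular prism
Triangle base = 4 units, triangle height = 9.9 units, prism length L = 11.4 units
Formula: V = (1/2 * b * h_tri) * L
Cross-section area = 0.5 * 4 * 9.9 = 19.8
V = 19.8 * 11.4
V = 225.72
225.72 units^3


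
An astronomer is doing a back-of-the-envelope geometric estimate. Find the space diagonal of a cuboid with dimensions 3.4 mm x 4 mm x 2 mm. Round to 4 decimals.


Shape: rectangular box (space diagonal)
l = 3.4 mm, w = 4 mm, h = 2 mm
Visualize: the diagonal of the base, then a right triangle with that diagonal and the height.
Formula: d = sqrt(l^2 + w^2 + h^2)
l^2 + w^2 + h^2 = 11.56 + 16 + 4 = 31.56
d = sqrt(31.56)
d = 5.6178
5.6178 mm


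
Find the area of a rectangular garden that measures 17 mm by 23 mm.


Shape: rectangle
Length l = 17 mm, Width w = 23 mm
Formula: A = l * w
A = 17 * 23
A = 391
391 mm^2


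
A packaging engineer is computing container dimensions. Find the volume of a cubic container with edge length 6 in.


Shape: cube
Side s = 6 in
Formula: V = s^3
V = 6 * 6 * 6
V = 36 * 6
V = 216
216 in^3


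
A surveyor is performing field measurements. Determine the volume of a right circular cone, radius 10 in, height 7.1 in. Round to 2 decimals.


Shape: cone
Radius r = 10 in, Height h = 7.1 in
Formula: V = (1/3) * pi * r^2 * h
r^2 = 100
pi * r^2 * h = pi * 100 * 7.1 = 710 * pi
V = 710 * pi / 3
V = 743.51
743.51 in^3


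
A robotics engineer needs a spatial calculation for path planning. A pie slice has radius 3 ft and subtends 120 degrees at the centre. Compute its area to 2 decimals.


Shape: circular sector
Radius r = 3 ft, Angle = 120 degrees
Formula: A = (angle/360) * pi * r^2
r^2 = 9
Fraction of circle = 120/360
A = (120/360) * pi * 9
A = 3 * pi
A = 9.42
9.42 ft^2


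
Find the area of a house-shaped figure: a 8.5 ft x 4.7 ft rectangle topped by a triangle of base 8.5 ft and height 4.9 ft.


Composite shape: rectangle + triangle
Rectangle area = 8.5 * 4.7 = 39.95
Triangle area = 0.5 * 8.5 * 4.9 = 20.825
Total = 39.95 + 20.825
Total = 60.775
60.775 ft^2


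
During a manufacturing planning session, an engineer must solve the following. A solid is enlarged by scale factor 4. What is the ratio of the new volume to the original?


Linear scale factor k = 4
Rule: under a linear scaling by k, volumes scale by k^3.
k^3 = 4 * 4 * 4
k^3 = 16 * 4
k^3 = 64
Volume scales by a factor of 64.
64 (dimensionless)


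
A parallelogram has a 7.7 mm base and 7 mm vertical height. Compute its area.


Shape: parallelogram
Base b = 7.7 mm, Height h = 7 mm
Formula: A = b * h
A = 7.7 * 7
A = 53.9
53.9 mm^2


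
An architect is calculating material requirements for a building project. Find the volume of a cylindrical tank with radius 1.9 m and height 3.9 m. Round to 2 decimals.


Shape: cylinder
Radius r = 1.9 m, Height h = 3.9 m
Formula: V = pi * r^2 * h
r^2 = 3.61
V = pi * 3.61 * 3.9
V = 14.079 * pi
V = 44.23
44.23 m^3


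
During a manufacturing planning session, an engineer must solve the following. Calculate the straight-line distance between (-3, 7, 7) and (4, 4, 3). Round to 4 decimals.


3D distance between two points
P1 = (-3, 7, 7), P2 = (4, 4, 3)
Formula: d = sqrt((x2-x1)^2 + (y2-y1)^2 + (z2-z1)^2)
dx = 4 - -3 = 7
dy = 4 - 7 = -3
dz = 3 - 7 = -4
dx^2 + dy^2 + dz^2 = 49 + 9 + 16 = 74
d = sqrt(74)
d = 8.6023
8.6023 units


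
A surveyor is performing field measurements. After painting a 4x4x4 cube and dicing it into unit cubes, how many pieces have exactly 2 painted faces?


Large cube: 4 x 4 x 4, cut into unit cubes.
n = 4, so n - 2 = 2
Cubes with 2 painted faces lie along the edges, excluding corners.
A cube has 12 edges; each contributes (n - 2) = 2 such cubes.
Count = 12 * 2 = 24
24 unit cubes


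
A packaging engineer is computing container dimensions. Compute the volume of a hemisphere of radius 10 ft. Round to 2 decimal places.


Shape: hemisphere (half of a sphere)
Radius r = 10 ft
Formula: V = (1/2) * (4/3) * pi * r^3 = (2/3) * pi * r^3
r^3 = 1000
(2/3) * 1000 = 666.666667
V = 666.666667 * pi
V = 2094.4
2094.4 ft^3


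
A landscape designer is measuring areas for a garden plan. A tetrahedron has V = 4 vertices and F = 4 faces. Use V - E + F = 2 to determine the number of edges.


Polyhedron: tetrahedron
Euler's formula for convex polyhedra: V - E + F = 2
Given: V = 4 vertices and F = 4 faces
Solve for E:
E = V + F - 2 = 4 + 4 - 2 = 6
6 edges


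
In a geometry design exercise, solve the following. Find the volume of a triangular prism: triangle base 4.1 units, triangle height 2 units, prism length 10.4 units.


Shape: triangular prism
Triangle base = 4.1 units, triangle height = 2 units, prism length L = 10.4 units
Formula: V = (1/2 * b * h_tri) * L
Cross-section area = 0.5 * 4.1 * 2 = 4.1
V = 4.1 * 10.4
V = 42.64
42.64 units^3


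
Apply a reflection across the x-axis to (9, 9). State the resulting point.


Transformation: reflection
Original point: (9, 9)
Rule for reflection over the x-axis: (x, y) -> (x, -y)
Apply: (9, 9) -> (9, -9)
(9, -9)


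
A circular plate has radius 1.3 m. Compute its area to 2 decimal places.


Shape: circle
Radius r = 1.3 m
Formula: A = pi * r^2
r^2 = 1.3^2 = 1.69
A = pi * 1.69
A = 5.31
5.31 m^2


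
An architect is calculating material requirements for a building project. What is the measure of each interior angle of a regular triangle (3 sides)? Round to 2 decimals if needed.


Shape: regular triangle (3 sides)
Formula: interior angle = (n - 2) * 180 / n
(n - 2) = 1
(n - 2) * 180 = 180
angle = 180 / 3
angle = 60
60 degrees


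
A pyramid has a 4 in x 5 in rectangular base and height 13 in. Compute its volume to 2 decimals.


Shape: rectangular pyramid
Base: 4 in x 5 in, Height h = 13 in
Formula: V = (1/3) * base_area * h
base_area = 4 * 5 = 20
base_area * h = 20 * 13 = 260
V = 260 / 3
V = 86.67
86.67 in^3


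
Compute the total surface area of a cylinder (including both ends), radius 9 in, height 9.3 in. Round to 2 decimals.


Shape: closed cylinder
Radius r = 9 in, Height h = 9.3 in
Formula: SA = 2*pi*r^2 + 2*pi*r*h = 2*pi*r*(r + h)
r + h = 18.3
2 * r * (r + h) = 2 * 9 * 18.3 = 329.4
SA = 329.4 * pi
SA = 1034.84
1034.84 in^2


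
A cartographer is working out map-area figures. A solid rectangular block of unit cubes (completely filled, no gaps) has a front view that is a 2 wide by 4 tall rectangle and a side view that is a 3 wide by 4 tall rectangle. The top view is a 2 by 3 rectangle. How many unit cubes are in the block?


Orthographic views of a solid rectangular block:
Front view 2 x 4 -> length = 2, height = 4
Side view 3 x 4 -> width = 3, height = 4 (consistent)
Top view 2 x 3 -> confirms length = 2, width = 3
The block is 2 x 3 x 4.
Total unit cubes = 2 * 3 * 4 = 24
24 unit cubes


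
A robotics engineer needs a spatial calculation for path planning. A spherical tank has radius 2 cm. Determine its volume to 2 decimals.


Shape: sphere
Radius r = 2 cm
Formula: V = (4/3) * pi * r^3
r^3 = 8
(4/3) * 8 = 10.666667
V = 10.666667 * pi
V = 33.51
33.51 cm^3


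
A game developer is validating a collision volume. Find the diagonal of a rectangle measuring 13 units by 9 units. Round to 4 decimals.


Shape: rectangle (diagonal via Pythagoras)
Sides: 13 units and 9 units
Formula: d = sqrt(l^2 + w^2)
l^2 = 169, w^2 = 81
l^2 + w^2 = 250
d = sqrt(250)
d = 15.8114
15.8114 units


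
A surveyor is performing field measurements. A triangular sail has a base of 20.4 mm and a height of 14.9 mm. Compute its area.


Shape: triangle
Base b = 20.4 mm, Height h = 14.9 mm
Formula: A = (1/2) * b * h
A = 0.5 * 20.4 * 14.9
A = 0.5 * 303.96
A = 151.98
151.98 mm^2


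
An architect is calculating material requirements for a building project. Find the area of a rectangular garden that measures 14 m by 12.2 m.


Shape: rectangle
Length l = 14 m, Width w = 12.2 m
Formula: A = l * w
A = 14 * 12.2
A = 170.8
170.8 m^2


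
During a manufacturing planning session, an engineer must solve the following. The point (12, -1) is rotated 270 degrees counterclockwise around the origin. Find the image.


Transformation: rotation about the origin
Original point: (12, -1)
Rule for 270 deg counterclockwise: (x, y) -> (y, -x)
Apply: (12, -1) -> (-1, -12)
(-1, -12)


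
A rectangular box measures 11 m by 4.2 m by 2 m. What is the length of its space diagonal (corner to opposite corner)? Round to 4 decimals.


Shape: rectangular box (space diagonal)
l = 11 m, w = 4.2 m, h = 2 m
Visualize: the diagonal of the base, then a right triangle with that diagonal and the height.
Formula: d = sqrt(l^2 + w^2 + h^2)
l^2 + w^2 + h^2 = 121 + 17.64 + 4 = 142.64
d = sqrt(142.64)
d = 11.9432
11.9432 m


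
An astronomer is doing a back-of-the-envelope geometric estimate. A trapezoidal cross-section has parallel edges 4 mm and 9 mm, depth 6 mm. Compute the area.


Shape: trapezoid
Parallel sides a = 4 mm, b = 9 mm; Height h = 6 mm
Formula: A = (a + b) * h / 2
a + b = 4 + 9 = 13
A = 13 * 6 / 2
A = 78 / 2
A = 39
39 mm^2


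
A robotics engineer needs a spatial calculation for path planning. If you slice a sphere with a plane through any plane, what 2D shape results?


Solid: sphere
Cutting plane: through any plane
Visualize the intersection of the plane with the solid's surface.
The boundary of the cut region is a circle.
circle


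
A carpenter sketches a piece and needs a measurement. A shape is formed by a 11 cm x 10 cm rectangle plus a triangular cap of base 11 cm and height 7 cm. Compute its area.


Composite shape: rectangle + triangle
Rectangle area = 11 * 10 = 110
Triangle area = 0.5 * 11 * 7 = 38.5
Total = 110 + 38.5
Total = 148.5
148.5 cm^2


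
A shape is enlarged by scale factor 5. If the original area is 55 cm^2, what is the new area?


Linear scale factor k = 5
Original area = 55 cm^2
Rule: under a linear scaling by k, areas scale by k^2.
k^2 = 5^2 = 25
New area = 55 * 25
New area = 1375
1375 cm^2


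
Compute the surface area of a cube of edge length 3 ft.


Shape: cube
Side s = 3 ft
A cube has 6 square faces.
Formula: SA = 6 * s^2
s^2 = 9
SA = 6 * 9
SA = 54
54 ft^2


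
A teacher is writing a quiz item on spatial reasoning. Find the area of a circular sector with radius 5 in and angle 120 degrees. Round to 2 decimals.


Shape: circular sector
Radius r = 5 in, Angle = 120 degrees
Formula: A = (angle/360) * pi * r^2
r^2 = 25
Fraction of circle = 120/360
A = (120/360) * pi * 25
A = 8.333333 * pi
A = 26.18
26.18 in^2


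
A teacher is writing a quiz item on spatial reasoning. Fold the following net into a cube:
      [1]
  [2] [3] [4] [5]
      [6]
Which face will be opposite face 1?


Net: cross layout. Take square 3 as the base (bottom).
Fold the four squares in the horizontal row up around 3: 2 -> left, 4 -> right, 5 wraps to the top.
Fold 1 and 6 up from 3: 1 -> back, 6 -> front.
Opposite pairs are therefore: (1, 6), (2, 4), (3, 5).
Face 1 is opposite face 6.
face 6


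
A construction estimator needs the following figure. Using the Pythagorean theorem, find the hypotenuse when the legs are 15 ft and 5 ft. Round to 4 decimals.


Shape: right triangle
Legs a = 15 ft, b = 5 ft
Formula: c = sqrt(a^2 + b^2)
a^2 = 225, b^2 = 25
a^2 + b^2 = 250
c = sqrt(250)
c = 15.8114
15.8114 ft


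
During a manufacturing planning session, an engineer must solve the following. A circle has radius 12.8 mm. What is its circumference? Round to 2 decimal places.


Shape: circle
Radius r = 12.8 mm
Formula: C = 2 * pi * r
C = 2 * pi * 12.8
C = 25.6 * pi
C = 80.42
80.42 mm


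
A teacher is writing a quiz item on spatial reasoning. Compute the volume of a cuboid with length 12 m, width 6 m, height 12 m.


Shape: rectangular prism
l = 12 m, w = 6 m, h = 12 m
Formula: V = l * w * h
V = 12 * 6 * 12
V = 72 * 12
V = 864
864 m^3


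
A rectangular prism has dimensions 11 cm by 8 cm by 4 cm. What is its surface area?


Shape: rectangular prism
l = 11 cm, w = 8 cm, h = 4 cm
Formula: SA = 2(lw + lh + wh)
lw = 88, lh = 44, wh = 32
lw + lh + wh = 164
SA = 2 * 164
SA = 328
328 cm^2


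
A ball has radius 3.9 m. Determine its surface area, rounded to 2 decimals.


Shape: sphere
Radius r = 3.9 m
Formula: SA = 4 * pi * r^2
r^2 = 15.21
SA = 4 * pi * 15.21
SA = 60.84 * pi
SA = 191.13
191.13 m^2


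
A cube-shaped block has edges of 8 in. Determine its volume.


Shape: cube
Side s = 8 in
Formula: V = s^3
V = 8 * 8 * 8
V = 64 * 8
V = 512
512 in^3


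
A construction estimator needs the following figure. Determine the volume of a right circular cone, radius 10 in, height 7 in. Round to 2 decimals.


Shape: cone
Radius r = 10 in, Height h = 7 in
Formula: V = (1/3) * pi * r^2 * h
r^2 = 100
pi * r^2 * h = pi * 100 * 7 = 700 * pi
V = 700 * pi / 3
V = 733.04
733.04 in^3


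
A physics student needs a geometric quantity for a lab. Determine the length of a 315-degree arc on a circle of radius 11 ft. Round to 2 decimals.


Shape: circular arc
Radius r = 11 ft, Angle = 315 degrees
Formula: L = (angle/360) * 2 * pi * r
2 * pi * r = 22 * pi
L = (315/360) * 22 * pi
L = 19.25 * pi
L = 60.48
60.48 ft


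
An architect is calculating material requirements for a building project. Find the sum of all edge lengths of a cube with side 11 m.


Shape: cube
Side s = 11 m
A cube has 12 edges, all equal.
Formula: total edge length = 12 * s
Total = 12 * 11
Total = 132
132 m


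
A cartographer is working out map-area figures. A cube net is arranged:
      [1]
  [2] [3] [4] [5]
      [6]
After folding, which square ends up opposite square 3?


Net: cross layout. Take square 3 as the base (bottom).
Fold the four squares in the horizontal row up around 3: 2 -> left, 4 -> right, 5 wraps to the top.
Fold 1 and 6 up from 3: 1 -> back, 6 -> front.
Opposite pairs are therefore: (1, 6), (2, 4), (3, 5).
Face 3 is opposite face 5.
face 5


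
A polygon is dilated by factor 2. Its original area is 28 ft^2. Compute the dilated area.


Linear scale factor k = 2
Original area = 28 ft^2
Rule: under a linear scaling by k, areas scale by k^2.
k^2 = 2^2 = 4
New area = 28 * 4
New area = 112
112 ft^2


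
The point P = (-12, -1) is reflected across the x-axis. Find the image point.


Transformation: reflection
Original point: (-12, -1)
Rule for reflection over the x-axis: (x, y) -> (x, -y)
Apply: (-12, -1) -> (-12, 1)
(-12, 1)


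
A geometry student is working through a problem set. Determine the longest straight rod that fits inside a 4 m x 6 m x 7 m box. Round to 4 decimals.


Shape: rectangular box (space diagonal)
l = 4 m, w = 6 m, h = 7 m
Visualize: the diagonal of the base, then a right triangle with that diagonal and the height.
Formula: d = sqrt(l^2 + w^2 + h^2)
l^2 + w^2 + h^2 = 16 + 36 + 49 = 101
d = sqrt(101)
d = 10.0499
10.0499 m


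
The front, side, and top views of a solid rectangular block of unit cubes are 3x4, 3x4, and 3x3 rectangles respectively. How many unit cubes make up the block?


Orthographic views of a solid rectangular block:
Front view 3 x 4 -> length = 3, height = 4
Side view 3 x 4 -> width = 3, height = 4 (consistent)
Top view 3 x 3 -> confirms length = 3, width = 3
The block is 3 x 3 x 4.
Total unit cubes = 3 * 3 * 4 = 36
36 unit cubes


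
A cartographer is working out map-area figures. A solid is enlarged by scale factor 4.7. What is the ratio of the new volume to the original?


Linear scale factor k = 4.7
Rule: under a linear scaling by k, volumes scale by k^3.
k^3 = 4.7 * 4.7 * 4.7
k^3 = 22.09 * 4.7
k^3 = 103.823
Volume scales by a factor of 103.823.
103.823 (dimensionless)


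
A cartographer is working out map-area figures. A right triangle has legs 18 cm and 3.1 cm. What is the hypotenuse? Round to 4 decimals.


Shape: right triangle
Legs a = 18 cm, b = 3.1 cm
Formula: c = sqrt(a^2 + b^2)
a^2 = 324, b^2 = 9.61
a^2 + b^2 = 333.61
c = sqrt(333.61)
c = 18.265
18.265 cm


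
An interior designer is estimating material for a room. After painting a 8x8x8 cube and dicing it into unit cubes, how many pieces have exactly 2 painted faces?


Large cube: 8 x 8 x 8, cut into unit cubes.
n = 8, so n - 2 = 6
Cubes with 2 painted faces lie along the edges, excluding corners.
A cube has 12 edges; each contributes (n - 2) = 6 such cubes.
Count = 12 * 6 = 72
72 unit cubes


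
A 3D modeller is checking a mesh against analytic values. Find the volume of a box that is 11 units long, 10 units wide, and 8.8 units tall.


Shape: rectangular prism
l = 11 units, w = 10 units, h = 8.8 units
Formula: V = l * w * h
V = 11 * 10 * 8.8
V = 110 * 8.8
V = 968
968 units^3


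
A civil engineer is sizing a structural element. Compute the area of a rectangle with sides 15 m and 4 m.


Shape: rectangle
Length l = 15 m, Width w = 4 m
Formula: A = l * w
A = 15 * 4
A = 60
60 m^2


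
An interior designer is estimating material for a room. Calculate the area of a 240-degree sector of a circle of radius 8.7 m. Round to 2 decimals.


Shape: circular sector
Radius r = 8.7 m, Angle = 240 degrees
Formula: A = (angle/360) * pi * r^2
r^2 = 75.69
Fraction of circle = 240/360
A = (240/360) * pi * 75.69
A = 50.46 * pi
A = 158.52
158.52 m^2


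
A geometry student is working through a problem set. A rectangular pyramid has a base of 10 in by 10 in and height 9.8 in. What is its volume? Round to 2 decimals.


Shape: rectangular pyramid
Base: 10 in x 10 in, Height h = 9.8 in
Formula: V = (1/3) * base_area * h
base_area = 10 * 10 = 100
base_area * h = 100 * 9.8 = 980
V = 980 / 3
V = 326.67
326.67 in^3


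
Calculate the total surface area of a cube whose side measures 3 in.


Shape: cube
Side s = 3 in
A cube has 6 square faces.
Formula: SA = 6 * s^2
s^2 = 9
SA = 6 * 9
SA = 54
54 in^2


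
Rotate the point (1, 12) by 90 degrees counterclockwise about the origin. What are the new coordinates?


Transformation: rotation about the origin
Original point: (1, 12)
Rule for 90 deg counterclockwise: (x, y) -> (-y, x)
Apply: (1, 12) -> (-12, 1)
(-12, 1)


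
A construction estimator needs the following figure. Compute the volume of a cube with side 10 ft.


Shape: cube
Side s = 10 ft
Formula: V = s^3
V = 10 * 10 * 10
V = 100 * 10
V = 1000
1000 ft^3


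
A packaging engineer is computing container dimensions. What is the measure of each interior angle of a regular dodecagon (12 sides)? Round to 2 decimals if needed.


Shape: regular dodecagon (12 sides)
Formula: interior angle = (n - 2) * 180 / n
(n - 2) = 10
(n - 2) * 180 = 1800
angle = 1800 / 12
angle = 150
150 degrees


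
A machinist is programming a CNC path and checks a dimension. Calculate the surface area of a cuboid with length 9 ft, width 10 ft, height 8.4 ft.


Shape: rectangular prism
l = 9 ft, w = 10 ft, h = 8.4 ft
Formula: SA = 2(lw + lh + wh)
lw = 90, lh = 75.6, wh = 84
lw + lh + wh = 249.6
SA = 2 * 249.6
SA = 499.2
499.2 ft^2


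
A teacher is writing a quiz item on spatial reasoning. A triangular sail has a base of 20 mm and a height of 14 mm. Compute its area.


Shape: triangle
Base b = 20 mm, Height h = 14 mm
Formula: A = (1/2) * b * h
A = 0.5 * 20 * 14
A = 0.5 * 280
A = 140
140 mm^2


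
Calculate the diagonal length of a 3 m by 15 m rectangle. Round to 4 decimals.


Shape: rectangle (diagonal via Pythagoras)
Sides: 3 m and 15 m
Formula: d = sqrt(l^2 + w^2)
l^2 = 9, w^2 = 225
l^2 + w^2 = 234
d = sqrt(234)
d = 15.2971
15.2971 m


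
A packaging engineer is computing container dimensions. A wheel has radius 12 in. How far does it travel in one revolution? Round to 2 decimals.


Shape: circle
Radius r = 12 in
Formula: C = 2 * pi * r
C = 2 * pi * 12
C = 24 * pi
C = 75.4
75.4 in


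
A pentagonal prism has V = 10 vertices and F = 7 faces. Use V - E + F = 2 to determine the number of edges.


Polyhedron: pentagonal prism
Euler's formula for convex polyhedra: V - E + F = 2
Given: V = 10 vertices and F = 7 faces
Solve for E:
E = V + F - 2 = 10 + 7 - 2 = 15
15 edges


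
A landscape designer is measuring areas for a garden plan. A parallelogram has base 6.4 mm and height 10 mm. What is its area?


Shape: parallelogram
Base b = 6.4 mm, Height h = 10 mm
Formula: A = b * h
A = 6.4 * 10
A = 64
64 mm^2


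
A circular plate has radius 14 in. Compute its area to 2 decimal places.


Shape: circle
Radius r = 14 in
Formula: A = pi * r^2
r^2 = 14^2 = 196
A = pi * 196
A = 615.75
615.75 in^2


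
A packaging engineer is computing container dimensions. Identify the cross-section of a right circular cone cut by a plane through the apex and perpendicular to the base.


Solid: right circular cone
Cutting plane: through the apex and perpendicular to the base
Visualize the intersection of the plane with the solid's surface.
The boundary of the cut region is a isosceles triangle.
isosceles triangle


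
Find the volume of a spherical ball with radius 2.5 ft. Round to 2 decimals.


Shape: sphere
Radius r = 2.5 ft
Formula: V = (4/3) * pi * r^3
r^3 = 15.625
(4/3) * 15.625 = 20.833333
V = 20.833333 * pi
V = 65.45
65.45 ft^3


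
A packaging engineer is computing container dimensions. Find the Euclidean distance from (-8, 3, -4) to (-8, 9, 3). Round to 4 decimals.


3D distance between two points
P1 = (-8, 3, -4), P2 = (-8, 9, 3)
Formula: d = sqrt((x2-x1)^2 + (y2-y1)^2 + (z2-z1)^2)
dx = -8 - -8 = 0
dy = 9 - 3 = 6
dz = 3 - -4 = 7
dx^2 + dy^2 + dz^2 = 0 + 36 + 49 = 85
d = sqrt(85)
d = 9.2195
9.2195 units


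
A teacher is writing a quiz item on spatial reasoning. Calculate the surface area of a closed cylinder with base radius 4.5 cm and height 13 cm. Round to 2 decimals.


Shape: closed cylinder
Radius r = 4.5 cm, Height h = 13 cm
Formula: SA = 2*pi*r^2 + 2*pi*r*h = 2*pi*r*(r + h)
r + h = 17.5
2 * r * (r + h) = 2 * 4.5 * 17.5 = 157.5
SA = 157.5 * pi
SA = 494.8
494.8 cm^2


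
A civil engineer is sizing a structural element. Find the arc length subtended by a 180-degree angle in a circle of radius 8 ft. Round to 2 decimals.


Shape: circular arc
Radius r = 8 ft, Angle = 180 degrees
Formula: L = (angle/360) * 2 * pi * r
2 * pi * r = 16 * pi
L = (180/360) * 16 * pi
L = 8 * pi
L = 25.13
25.13 ft


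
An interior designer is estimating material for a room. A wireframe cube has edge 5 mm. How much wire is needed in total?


Shape: cube
Side s = 5 mm
A cube has 12 edges, all equal.
Formula: total edge length = 12 * s
Total = 12 * 5
Total = 60
60 mm


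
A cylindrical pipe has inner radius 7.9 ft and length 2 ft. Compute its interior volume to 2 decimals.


Shape: cylinder
Radius r = 7.9 ft, Height h = 2 ft
Formula: V = pi * r^2 * h
r^2 = 62.41
V = pi * 62.41 * 2
V = 124.82 * pi
V = 392.13
392.13 ft^3


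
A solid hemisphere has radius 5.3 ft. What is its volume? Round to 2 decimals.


Shape: hemisphere (half of a sphere)
Radius r = 5.3 ft
Formula: V = (1/2) * (4/3) * pi * r^3 = (2/3) * pi * r^3
r^3 = 148.877
(2/3) * 148.877 = 99.251333
V = 99.251333 * pi
V = 311.81
311.81 ft^3


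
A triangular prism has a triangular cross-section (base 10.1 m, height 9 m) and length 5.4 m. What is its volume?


Shape: triangular prism
Triangle base = 10.1 m, triangle height = 9 m, prism length L = 5.4 m
Formula: V = (1/2 * b * h_tri) * L
Cross-section area = 0.5 * 10.1 * 9 = 45.45
V = 45.45 * 5.4
V = 245.43
245.43 m^3


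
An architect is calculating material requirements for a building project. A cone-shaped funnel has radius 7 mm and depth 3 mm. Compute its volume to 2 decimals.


Shape: cone
Radius r = 7 mm, Height h = 3 mm
Formula: V = (1/3) * pi * r^2 * h
r^2 = 49
pi * r^2 * h = pi * 49 * 3 = 147 * pi
V = 147 * pi / 3
V = 153.94
153.94 mm^3


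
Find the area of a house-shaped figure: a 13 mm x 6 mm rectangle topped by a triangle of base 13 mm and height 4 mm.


Composite shape: rectangle + triangle
Rectangle area = 13 * 6 = 78
Triangle area = 0.5 * 13 * 4 = 26
Total = 78 + 26
Total = 104
104 mm^2


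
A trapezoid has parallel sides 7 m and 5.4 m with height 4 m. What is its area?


Shape: trapezoid
Parallel sides a = 7 m, b = 5.4 m; Height h = 4 m
Formula: A = (a + b) * h / 2
a + b = 7 + 5.4 = 12.4
A = 12.4 * 4 / 2
A = 49.6 / 2
A = 24.8
24.8 m^2


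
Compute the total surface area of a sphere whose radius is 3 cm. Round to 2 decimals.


Shape: sphere
Radius r = 3 cm
Formula: SA = 4 * pi * r^2
r^2 = 9
SA = 4 * pi * 9
SA = 36 * pi
SA = 113.1
113.1 cm^2


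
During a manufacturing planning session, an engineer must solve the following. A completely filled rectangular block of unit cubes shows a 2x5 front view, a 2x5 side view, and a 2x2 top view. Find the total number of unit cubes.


Orthographic views of a solid rectangular block:
Front view 2 x 5 -> length = 2, height = 5
Side view 2 x 5 -> width = 2, height = 5 (consistent)
Top view 2 x 2 -> confirms length = 2, width = 2
The block is 2 x 2 x 5.
Total unit cubes = 2 * 2 * 5 = 20
20 unit cubes


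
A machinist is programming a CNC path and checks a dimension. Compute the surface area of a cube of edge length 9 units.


Shape: cube
Side s = 9 units
A cube has 6 square faces.
Formula: SA = 6 * s^2
s^2 = 81
SA = 6 * 81
SA = 486
486 units^2


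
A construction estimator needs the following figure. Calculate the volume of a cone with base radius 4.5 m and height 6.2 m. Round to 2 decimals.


Shape: cone
Radius r = 4.5 m, Height h = 6.2 m
Formula: V = (1/3) * pi * r^2 * h
r^2 = 20.25
pi * r^2 * h = pi * 20.25 * 6.2 = 125.55 * pi
V = 125.55 * pi / 3
V = 131.48
131.48 m^3


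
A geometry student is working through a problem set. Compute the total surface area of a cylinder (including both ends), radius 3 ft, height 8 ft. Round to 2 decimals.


Shape: closed cylinder
Radius r = 3 ft, Height h = 8 ft
Formula: SA = 2*pi*r^2 + 2*pi*r*h = 2*pi*r*(r + h)
r + h = 11
2 * r * (r + h) = 2 * 3 * 11 = 66
SA = 66 * pi
SA = 207.35
207.35 ft^2


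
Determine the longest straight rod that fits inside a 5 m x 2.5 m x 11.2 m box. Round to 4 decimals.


Shape: rectangular box (space diagonal)
l = 5 m, w = 2.5 m, h = 11.2 m
Visualize: the diagonal of the base, then a right triangle with that diagonal and the height.
Formula: d = sqrt(l^2 + w^2 + h^2)
l^2 + w^2 + h^2 = 25 + 6.25 + 125.44 = 156.69
d = sqrt(156.69)
d = 12.5176
12.5176 m


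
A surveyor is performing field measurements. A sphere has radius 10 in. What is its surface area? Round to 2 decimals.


Shape: sphere
Radius r = 10 in
Formula: SA = 4 * pi * r^2
r^2 = 100
SA = 4 * pi * 100
SA = 400 * pi
SA = 1256.64
1256.64 in^2


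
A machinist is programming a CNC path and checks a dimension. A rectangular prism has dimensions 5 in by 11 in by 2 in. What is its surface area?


Shape: rectangular prism
l = 5 in, w = 11 in, h = 2 in
Formula: SA = 2(lw + lh + wh)
lw = 55, lh = 10, wh = 22
lw + lh + wh = 87
SA = 2 * 87
SA = 174
174 in^2


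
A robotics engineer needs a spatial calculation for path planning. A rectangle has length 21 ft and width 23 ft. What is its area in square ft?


Shape: rectangle
Length l = 21 ft, Width w = 23 ft
Formula: A = l * w
A = 21 * 23
A = 483
483 ft^2


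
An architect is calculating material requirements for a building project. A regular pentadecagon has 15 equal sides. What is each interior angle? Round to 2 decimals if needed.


Shape: regular pentadecagon (15 sides)
Formula: interior angle = (n - 2) * 180 / n
(n - 2) = 13
(n - 2) * 180 = 2340
angle = 2340 / 15
angle = 156
156 degrees


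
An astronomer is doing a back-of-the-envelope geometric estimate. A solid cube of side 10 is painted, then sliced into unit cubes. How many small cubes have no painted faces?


Large cube: 10 x 10 x 10, cut into unit cubes.
n = 10, so n - 2 = 8
Unpainted cubes form the interior (n - 2)^3 block.
(n - 2)^3 = 8^3 = 512
512 unit cubes


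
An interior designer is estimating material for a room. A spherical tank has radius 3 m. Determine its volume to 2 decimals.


Shape: sphere
Radius r = 3 m
Formula: V = (4/3) * pi * r^3
r^3 = 27
(4/3) * 27 = 36
V = 36 * pi
V = 113.1
113.1 m^3


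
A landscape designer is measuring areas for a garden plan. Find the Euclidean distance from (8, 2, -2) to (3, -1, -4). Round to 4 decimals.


3D distance between two points
P1 = (8, 2, -2), P2 = (3, -1, -4)
Formula: d = sqrt((x2-x1)^2 + (y2-y1)^2 + (z2-z1)^2)
dx = 3 - 8 = -5
dy = -1 - 2 = -3
dz = -4 - -2 = -2
dx^2 + dy^2 + dz^2 = 25 + 9 + 4 = 38
d = sqrt(38)
d = 6.1644
6.1644 units


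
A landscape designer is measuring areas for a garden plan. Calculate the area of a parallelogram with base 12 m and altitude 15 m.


Shape: parallelogram
Base b = 12 m, Height h = 15 m
Formula: A = b * h
A = 12 * 15
A = 180
180 m^2


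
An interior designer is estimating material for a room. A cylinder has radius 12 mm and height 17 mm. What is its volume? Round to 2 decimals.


Shape: cylinder
Radius r = 12 mm, Height h = 17 mm
Formula: V = pi * r^2 * h
r^2 = 144
V = pi * 144 * 17
V = 2448 * pi
V = 7690.62
7690.62 mm^3


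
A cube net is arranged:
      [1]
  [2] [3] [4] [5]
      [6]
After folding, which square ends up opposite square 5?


Net: cross layout. Take square 3 as the base (bottom).
Fold the four squares in the horizontal row up around 3: 2 -> left, 4 -> right, 5 wraps to the top.
Fold 1 and 6 up from 3: 1 -> back, 6 -> front.
Opposite pairs are therefore: (1, 6), (2, 4), (3, 5).
Face 5 is opposite face 3.
face 3


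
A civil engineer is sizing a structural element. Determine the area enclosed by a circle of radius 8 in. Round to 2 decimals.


Shape: circle
Radius r = 8 in
Formula: A = pi * r^2
r^2 = 8^2 = 64
A = pi * 64
A = 201.06
201.06 in^2


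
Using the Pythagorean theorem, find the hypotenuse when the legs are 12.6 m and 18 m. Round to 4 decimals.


Shape: right triangle
Legs a = 12.6 m, b = 18 m
Formula: c = sqrt(a^2 + b^2)
a^2 = 158.76, b^2 = 324
a^2 + b^2 = 482.76
c = sqrt(482.76)
c = 21.9718
21.9718 m


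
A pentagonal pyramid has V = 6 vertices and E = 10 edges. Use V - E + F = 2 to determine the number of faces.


Polyhedron: pentagonal pyramid
Euler's formula for convex polyhedra: V - E + F = 2
Given: V = 6 vertices and E = 10 edges
Solve for F:
F = 2 + E - V = 2 + 10 - 6 = 6
6 faces


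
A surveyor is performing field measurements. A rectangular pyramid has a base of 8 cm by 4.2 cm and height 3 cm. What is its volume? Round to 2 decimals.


Shape: rectangular pyramid
Base: 8 cm x 4.2 cm, Height h = 3 cm
Formula: V = (1/3) * base_area * h
base_area = 8 * 4.2 = 33.6
base_area * h = 33.6 * 3 = 100.8
V = 100.8 / 3
V = 33.6
33.6 cm^3


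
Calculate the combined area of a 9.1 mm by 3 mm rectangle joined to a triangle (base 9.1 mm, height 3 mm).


Composite shape: rectangle + triangle
Rectangle area = 9.1 * 3 = 27.3
Triangle area = 0.5 * 9.1 * 3 = 13.65
Total = 27.3 + 13.65
Total = 40.95
40.95 mm^2


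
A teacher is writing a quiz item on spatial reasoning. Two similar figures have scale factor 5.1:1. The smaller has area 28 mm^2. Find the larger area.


Linear scale factor k = 5.1
Original area = 28 mm^2
Rule: under a linear scaling by k, areas scale by k^2.
k^2 = 5.1^2 = 26.01
New area = 28 * 26.01
New area = 728.28
728.28 mm^2


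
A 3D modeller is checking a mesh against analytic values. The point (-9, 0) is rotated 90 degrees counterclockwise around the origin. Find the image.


Transformation: rotation about the origin
Original point: (-9, 0)
Rule for 90 deg counterclockwise: (x, y) -> (-y, x)
Apply: (-9, 0) -> (0, -9)
(0, -9)


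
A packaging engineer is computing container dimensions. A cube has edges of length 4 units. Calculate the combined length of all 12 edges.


Shape: cube
Side s = 4 units
A cube has 12 edges, all equal.
Formula: total edge length = 12 * s
Total = 12 * 4
Total = 48
48 units


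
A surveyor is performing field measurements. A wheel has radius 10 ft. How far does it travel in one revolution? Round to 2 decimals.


Shape: circle
Radius r = 10 ft
Formula: C = 2 * pi * r
C = 2 * pi * 10
C = 20 * pi
C = 62.83
62.83 ft


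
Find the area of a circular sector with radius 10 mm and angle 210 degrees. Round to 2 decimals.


Shape: circular sector
Radius r = 10 mm, Angle = 210 degrees
Formula: A = (angle/360) * pi * r^2
r^2 = 100
Fraction of circle = 210/360
A = (210/360) * pi * 100
A = 58.333333 * pi
A = 183.26
183.26 mm^2


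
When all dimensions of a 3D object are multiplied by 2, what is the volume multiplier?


Linear scale factor k = 2
Rule: under a linear scaling by k, volumes scale by k^3.
k^3 = 2 * 2 * 2
k^3 = 4 * 2
k^3 = 8
Volume scales by a factor of 8.
8 (dimensionless)


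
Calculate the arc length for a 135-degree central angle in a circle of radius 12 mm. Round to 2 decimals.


Shape: circular arc
Radius r = 12 mm, Angle = 135 degrees
Formula: L = (angle/360) * 2 * pi * r
2 * pi * r = 24 * pi
L = (135/360) * 24 * pi
L = 9 * pi
L = 28.27
28.27 mm


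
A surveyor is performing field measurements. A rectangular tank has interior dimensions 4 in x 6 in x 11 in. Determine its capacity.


Shape: rectangular prism
l = 4 in, w = 6 in, h = 11 in
Formula: V = l * w * h
V = 4 * 6 * 11
V = 24 * 11
V = 264
264 in^3


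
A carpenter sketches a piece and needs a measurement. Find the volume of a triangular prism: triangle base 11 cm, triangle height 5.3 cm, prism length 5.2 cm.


Shape: triangular prism
Triangle base = 11 cm, triangle height = 5.3 cm, prism length L = 5.2 cm
Formula: V = (1/2 * b * h_tri) * L
Cross-section area = 0.5 * 11 * 5.3 = 29.15
V = 29.15 * 5.2
V = 151.58
151.58 cm^3


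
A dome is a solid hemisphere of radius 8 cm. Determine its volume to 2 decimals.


Shape: hemisphere (half of a sphere)
Radius r = 8 cm
Formula: V = (1/2) * (4/3) * pi * r^3 = (2/3) * pi * r^3
r^3 = 512
(2/3) * 512 = 341.333333
V = 341.333333 * pi
V = 1072.33
1072.33 cm^3


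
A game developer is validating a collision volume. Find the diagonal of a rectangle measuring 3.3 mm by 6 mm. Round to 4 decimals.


Shape: rectangle (diagonal via Pythagoras)
Sides: 3.3 mm and 6 mm
Formula: d = sqrt(l^2 + w^2)
l^2 = 10.89, w^2 = 36
l^2 + w^2 = 46.89
d = sqrt(46.89)
d = 6.8476
6.8476 mm


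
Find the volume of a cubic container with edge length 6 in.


Shape: cube
Side s = 6 in
Formula: V = s^3
V = 6 * 6 * 6
V = 36 * 6
V = 216
216 in^3


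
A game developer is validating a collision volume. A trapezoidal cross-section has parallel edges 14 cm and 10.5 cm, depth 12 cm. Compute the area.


Shape: trapezoid
Parallel sides a = 14 cm, b = 10.5 cm; Height h = 12 cm
Formula: A = (a + b) * h / 2
a + b = 14 + 10.5 = 24.5
A = 24.5 * 12 / 2
A = 294 / 2
A = 147
147 cm^2


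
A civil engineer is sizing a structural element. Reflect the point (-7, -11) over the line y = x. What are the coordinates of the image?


Transformation: reflection
Original point: (-7, -11)
Rule for reflection over y = x: (x, y) -> (y, x)
Apply: (-7, -11) -> (-11, -7)
(-11, -7)


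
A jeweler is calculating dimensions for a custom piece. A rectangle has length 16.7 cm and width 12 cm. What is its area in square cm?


Shape: rectangle
Length l = 16.7 cm, Width w = 12 cm
Formula: A = l * w
A = 16.7 * 12
A = 200.4
200.4 cm^2


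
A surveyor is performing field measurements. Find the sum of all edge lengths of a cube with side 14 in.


Shape: cube
Side s = 14 in
A cube has 12 edges, all equal.
Formula: total edge length = 12 * s
Total = 12 * 14
Total = 168
168 in


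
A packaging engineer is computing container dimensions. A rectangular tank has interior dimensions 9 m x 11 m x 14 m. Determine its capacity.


Shape: rectangular prism
l = 9 m, w = 11 m, h = 14 m
Formula: V = l * w * h
V = 9 * 11 * 14
V = 99 * 14
V = 1386
1386 m^3


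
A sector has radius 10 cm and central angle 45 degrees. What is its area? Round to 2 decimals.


Shape: circular sector
Radius r = 10 cm, Angle = 45 degrees
Formula: A = (angle/360) * pi * r^2
r^2 = 100
Fraction of circle = 45/360
A = (45/360) * pi * 100
A = 12.5 * pi
A = 39.27
39.27 cm^2


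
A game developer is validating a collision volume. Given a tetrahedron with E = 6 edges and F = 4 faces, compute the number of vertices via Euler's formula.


Polyhedron: tetrahedron
Euler's formula for convex polyhedra: V - E + F = 2
Given: E = 6 edges and F = 4 faces
Solve for V:
V = 2 + E - F = 2 + 6 - 4 = 4
4 vertices


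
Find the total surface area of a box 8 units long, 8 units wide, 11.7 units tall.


Shape: rectangular prism
l = 8 units, w = 8 units, h = 11.7 units
Formula: SA = 2(lw + lh + wh)
lw = 64, lh = 93.6, wh = 93.6
lw + lh + wh = 251.2
SA = 2 * 251.2
SA = 502.4
502.4 units^2


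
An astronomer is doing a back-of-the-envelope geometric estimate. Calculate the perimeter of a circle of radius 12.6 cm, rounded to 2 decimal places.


Shape: circle
Radius r = 12.6 cm
Formula: C = 2 * pi * r
C = 2 * pi * 12.6
C = 25.2 * pi
C = 79.17
79.17 cm


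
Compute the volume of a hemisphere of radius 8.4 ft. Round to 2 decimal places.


Shape: hemisphere (half of a sphere)
Radius r = 8.4 ft
Formula: V = (1/2) * (4/3) * pi * r^3 = (2/3) * pi * r^3
r^3 = 592.704
(2/3) * 592.704 = 395.136
V = 395.136 * pi
V = 1241.36
1241.36 ft^3


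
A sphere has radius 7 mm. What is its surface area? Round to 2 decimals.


Shape: sphere
Radius r = 7 mm
Formula: SA = 4 * pi * r^2
r^2 = 49
SA = 4 * pi * 49
SA = 196 * pi
SA = 615.75
615.75 mm^2


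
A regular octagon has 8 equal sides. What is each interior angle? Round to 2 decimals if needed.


Shape: regular octagon (8 sides)
Formula: interior angle = (n - 2) * 180 / n
(n - 2) = 6
(n - 2) * 180 = 1080
angle = 1080 / 8
angle = 135
135 degrees


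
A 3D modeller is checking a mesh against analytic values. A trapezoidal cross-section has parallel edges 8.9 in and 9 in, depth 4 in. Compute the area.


Shape: trapezoid
Parallel sides a = 8.9 in, b = 9 in; Height h = 4 in
Formula: A = (a + b) * h / 2
a + b = 8.9 + 9 = 17.9
A = 17.9 * 4 / 2
A = 71.6 / 2
A = 35.8
35.8 in^2


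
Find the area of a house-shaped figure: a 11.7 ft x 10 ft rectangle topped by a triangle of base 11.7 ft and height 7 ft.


Composite shape: rectangle + triangle
Rectangle area = 11.7 * 10 = 117
Triangle area = 0.5 * 11.7 * 7 = 40.95
Total = 117 + 40.95
Total = 157.95
157.95 ft^2
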